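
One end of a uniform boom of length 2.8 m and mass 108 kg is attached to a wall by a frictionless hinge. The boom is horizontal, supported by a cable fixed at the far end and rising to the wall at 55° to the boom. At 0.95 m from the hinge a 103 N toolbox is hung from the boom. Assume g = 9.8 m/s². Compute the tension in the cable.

Take torques about the hinge: T sin 55° · 2.8 = 108×9.8×1.4 + 103×0.95 = 1579.6 N·m.
So T = 1579.6 / (0.8192 × 2.8) = 688.7 N.

T ≈ 689 N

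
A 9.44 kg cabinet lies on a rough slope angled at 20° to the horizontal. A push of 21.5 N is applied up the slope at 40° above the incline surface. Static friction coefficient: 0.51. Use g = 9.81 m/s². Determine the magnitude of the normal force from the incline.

Axes along / perpendicular to the incline. W sin 20° = 31.67 N down-slope; W cos 20° = 87.02 N into the surface.
Perpendicular: N = W cos 20° − P sin 40° = 87.02 − 13.82 = 73.2 N.
Along incline: P cos 40° + f = W sin 20° (friction acts up-slope) → f = 31.67 − 16.47 = 15.2 N.
|f| = 15.2 N ≤ μN = 37.33 N, so the cabinet is indeed static.

N ≈ 73.2 N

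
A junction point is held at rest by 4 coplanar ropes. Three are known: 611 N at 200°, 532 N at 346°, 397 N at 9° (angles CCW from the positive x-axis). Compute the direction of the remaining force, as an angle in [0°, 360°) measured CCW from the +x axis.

θ ≈ 140°

Sum the known components: ΣF_x = 334.2 N, ΣF_y = -275.6 N.
For equilibrium the remaining force must supply (−ΣF_x, −ΣF_y) = (-334.2, 275.6) N.
Magnitude = √((-334.2)² + (275.6)²) = 433.1 N; direction = atan2(275.6, -334.2) = 140.5°.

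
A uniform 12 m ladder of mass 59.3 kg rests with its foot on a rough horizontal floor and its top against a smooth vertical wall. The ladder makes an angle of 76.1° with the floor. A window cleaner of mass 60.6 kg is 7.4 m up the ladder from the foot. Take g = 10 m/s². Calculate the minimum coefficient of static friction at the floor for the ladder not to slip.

μ_min ≈ 0.138

ΣF_y = 0: N_floor = 59.3×10 + 60.6×10 = 1199 N.
Torques about the foot: N_wall · 12 sin 76.1° = 59.3×10×6 cos 76.1° + 60.6×10×7.4 cos 76.1° → N_wall = 165.86 N.
ΣF_x = 0: f_floor = N_wall = 165.86 N.
μ_min = f_floor / N_floor = 165.86 / 1199 = 0.1383.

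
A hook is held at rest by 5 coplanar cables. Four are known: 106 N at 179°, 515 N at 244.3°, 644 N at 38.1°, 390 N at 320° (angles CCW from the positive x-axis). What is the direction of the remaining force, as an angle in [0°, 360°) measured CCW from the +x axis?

θ ≈ 146°

Sum the known components: ΣF_x = 476.2 N, ΣF_y = -315.5 N.
For equilibrium the remaining force must supply (−ΣF_x, −ΣF_y) = (-476.2, 315.5) N.
Magnitude = √((-476.2)² + (315.5)²) = 571.3 N; direction = atan2(315.5, -476.2) = 146.5°.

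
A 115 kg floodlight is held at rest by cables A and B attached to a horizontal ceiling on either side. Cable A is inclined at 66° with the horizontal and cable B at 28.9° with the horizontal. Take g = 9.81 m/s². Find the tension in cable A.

T_A ≈ 991 N

Weight W = 115 × 9.81 = 1128 N acts straight down.
Horizontal: T_A cos 66° = T_B cos 28.9°  →  T_B = 0.4646 T_A.
Vertical: T_A sin 66° + T_B sin 28.9° = 1128.
Substituting the horizontal relation into the vertical equation gives 1.138 T_A = 1128, so T_A = 991.3 N.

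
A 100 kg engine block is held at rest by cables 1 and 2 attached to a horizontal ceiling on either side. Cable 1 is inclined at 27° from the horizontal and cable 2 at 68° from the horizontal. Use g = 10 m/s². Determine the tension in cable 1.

T_1 ≈ 376 N

Weight W = 100 × 10 = 1000 N acts straight down.
Horizontal: T_1 cos 27° = T_2 cos 68°  →  T_2 = 2.379 T_1.
Vertical: T_1 sin 27° + T_2 sin 68° = 1000.
Substituting the horizontal relation into the vertical equation gives 2.659 T_1 = 1000, so T_1 = 376 N.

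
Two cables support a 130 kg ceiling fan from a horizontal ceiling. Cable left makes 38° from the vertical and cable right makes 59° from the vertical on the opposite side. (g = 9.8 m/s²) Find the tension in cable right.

Angles from the horizontal: cable left is 90° − 38° = 52°, cable right is 90° − 59° = 31°.
Weight W = 130 × 9.8 = 1274 N acts straight down.
Horizontal: T_left cos 52° = T_right cos 31°  →  T_left = 1.392 T_right.
Vertical: T_left sin 52° + T_right sin 31° = 1274.
Substituting the horizontal relation into the vertical equation gives 1.612 T_right = 1274, so T_right = 790.2 N.

T_right ≈ 790 N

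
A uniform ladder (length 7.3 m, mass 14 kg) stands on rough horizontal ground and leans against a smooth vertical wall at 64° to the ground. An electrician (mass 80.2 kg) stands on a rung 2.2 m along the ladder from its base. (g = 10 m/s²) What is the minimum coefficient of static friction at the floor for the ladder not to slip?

ΣF_y = 0: N_floor = 14×10 + 80.2×10 = 942 N.
Torques about the foot: N_wall · 7.3 sin 64° = 14×10×3.65 cos 64° + 80.2×10×2.2 cos 64° → N_wall = 152.03 N.
ΣF_x = 0: f_floor = N_wall = 152.03 N.
μ_min = f_floor / N_floor = 152.03 / 942 = 0.1614.

μ_min ≈ 0.161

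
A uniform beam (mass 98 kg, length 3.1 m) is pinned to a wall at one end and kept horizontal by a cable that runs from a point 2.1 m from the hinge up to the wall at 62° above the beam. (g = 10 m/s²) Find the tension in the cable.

T ≈ 819 N

Take torques about the hinge: T sin 62° · 2.1 = 98×10×1.55 = 1519 N·m.
So T = 1519 / (0.8829 × 2.1) = 819.23 N.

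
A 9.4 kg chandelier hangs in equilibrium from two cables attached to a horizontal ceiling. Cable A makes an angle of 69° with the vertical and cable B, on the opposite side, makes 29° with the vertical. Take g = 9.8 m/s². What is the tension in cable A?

Angles from the horizontal: cable A is 90° − 69° = 21°, cable B is 90° − 29° = 61°.
Weight W = 9.4 × 9.8 = 92.12 N acts straight down.
Horizontal: T_A cos 21° = T_B cos 61°  →  T_B = 1.926 T_A.
Vertical: T_A sin 21° + T_B sin 61° = 92.12.
Substituting the horizontal relation into the vertical equation gives 2.043 T_A = 92.12, so T_A = 45.1 N.

T_A ≈ 45.1 N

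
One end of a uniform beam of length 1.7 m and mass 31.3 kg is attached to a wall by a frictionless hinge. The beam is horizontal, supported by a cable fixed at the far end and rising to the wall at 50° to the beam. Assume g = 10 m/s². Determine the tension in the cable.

T ≈ 204 N

Take torques about the hinge: T sin 50° · 1.7 = 31.3×10×0.85 = 266.05 N·m.
So T = 266.05 / (0.7660 × 1.7) = 204.3 N.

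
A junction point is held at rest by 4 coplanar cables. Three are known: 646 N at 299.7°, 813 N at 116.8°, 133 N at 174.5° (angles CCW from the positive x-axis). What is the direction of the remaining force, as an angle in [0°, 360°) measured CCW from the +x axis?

θ ≈ 315°

Sum the known components: ΣF_x = -178.9 N, ΣF_y = 177.3 N.
For equilibrium the remaining force must supply (−ΣF_x, −ΣF_y) = (178.9, -177.3) N.
Magnitude = √((178.9)² + (-177.3)²) = 251.9 N; direction = atan2(-177.3, 178.9) = 315.3°.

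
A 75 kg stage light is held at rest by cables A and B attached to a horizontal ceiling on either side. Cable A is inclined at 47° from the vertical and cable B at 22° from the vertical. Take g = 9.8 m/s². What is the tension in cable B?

Angles from the horizontal: cable A is 90° − 47° = 43°, cable B is 90° − 22° = 68°.
Weight W = 75 × 9.8 = 735 N acts straight down.
Horizontal: T_A cos 43° = T_B cos 68°  →  T_A = 0.5122 T_B.
Vertical: T_A sin 43° + T_B sin 68° = 735.
Substituting the horizontal relation into the vertical equation gives 1.277 T_B = 735, so T_B = 575.8 N.

T_B ≈ 576 N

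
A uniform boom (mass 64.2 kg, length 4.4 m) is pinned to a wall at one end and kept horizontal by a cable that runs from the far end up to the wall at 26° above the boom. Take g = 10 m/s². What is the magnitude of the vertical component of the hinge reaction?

|H_y| ≈ 321 N

Take torques about the hinge: T sin 26° · 4.4 = 64.2×10×2.2 = 1412.4 N·m.
So T = 1412.4 / (0.4384 × 4.4) = 732.26 N.
ΣF_y = 0: H_y = (64.2×10) − T sin 26° = 642 − 321 = 321 N.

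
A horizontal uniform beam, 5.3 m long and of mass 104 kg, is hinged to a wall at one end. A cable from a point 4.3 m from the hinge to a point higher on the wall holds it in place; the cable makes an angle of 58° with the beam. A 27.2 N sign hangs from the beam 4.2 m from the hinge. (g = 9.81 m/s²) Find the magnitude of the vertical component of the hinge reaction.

Take torques about the hinge: T sin 58° · 4.3 = 104×9.81×2.65 + 27.2×4.2 = 2817.9 N·m.
So T = 2817.9 / (0.8480 × 4.3) = 772.74 N.
ΣF_y = 0: H_y = (104×9.81 + 27.2) − T sin 58° = 1047.4 − 655.32 = 392.12 N.

|H_y| ≈ 392 N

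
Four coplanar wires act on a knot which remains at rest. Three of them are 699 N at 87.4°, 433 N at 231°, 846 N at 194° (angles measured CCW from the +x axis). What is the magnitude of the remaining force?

Sum the known components: ΣF_x = -1062 N, ΣF_y = 157.1 N.
For equilibrium the remaining force must supply (−ΣF_x, −ΣF_y) = (1062, -157.1) N.
Magnitude = √((1062)² + (-157.1)²) = 1073 N; direction = atan2(-157.1, 1062) = 351.6°.

F ≈ 1070 N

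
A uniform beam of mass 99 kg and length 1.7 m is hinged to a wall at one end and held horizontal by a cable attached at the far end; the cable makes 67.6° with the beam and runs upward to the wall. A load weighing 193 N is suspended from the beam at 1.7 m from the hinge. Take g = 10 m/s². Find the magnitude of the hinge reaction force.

Take torques about the hinge: T sin 67.6° · 1.7 = 99×10×0.85 + 193×1.7 = 1169.6 N·m.
So T = 1169.6 / (0.9245 × 1.7) = 744.15 N.
ΣF_x = 0: H_x = T cos 67.6° = 283.57 N.
ΣF_y = 0: H_y = (99×10 + 193) − T sin 67.6° = 1183 − 688 = 495 N.
|H| = √(H_x² + H_y²) = √((283.57)² + (495)²) = 570.47 N.

|H| ≈ 570 N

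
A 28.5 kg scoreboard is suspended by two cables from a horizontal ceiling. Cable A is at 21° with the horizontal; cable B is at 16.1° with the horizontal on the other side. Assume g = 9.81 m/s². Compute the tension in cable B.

Weight W = 28.5 × 9.81 = 279.6 N acts straight down.
Horizontal: T_A cos 21° = T_B cos 16.1°  →  T_A = 1.029 T_B.
Vertical: T_A sin 21° + T_B sin 16.1° = 279.6.
Substituting the horizontal relation into the vertical equation gives 0.6461 T_B = 279.6, so T_B = 432.7 N.

T_B ≈ 433 N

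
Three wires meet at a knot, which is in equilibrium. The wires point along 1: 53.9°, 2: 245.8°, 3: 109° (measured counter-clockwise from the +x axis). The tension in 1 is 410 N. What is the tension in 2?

Resolve: ΣF_x = 410 cos 53.9° + T_2 cos 245.8° + T_3 cos 109° = 0.
        ΣF_y = 410 sin 53.9° + T_2 sin 245.8° + T_3 sin 109° = 0.
The known terms sum to (241.6, 331.3) N, so -0.4099 T_2 − 0.3256 T_3 = -241.6 and -0.9121 T_2 + 0.9455 T_3 = -331.3.
Solving simultaneously: T_2 = 491.2 N, T_3 = 123.5 N.

T_2 ≈ 491 N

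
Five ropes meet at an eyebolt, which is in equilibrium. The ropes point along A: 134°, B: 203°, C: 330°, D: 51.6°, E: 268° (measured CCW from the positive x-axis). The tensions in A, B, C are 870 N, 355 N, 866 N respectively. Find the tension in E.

T_E ≈ 296 N

Resolve: ΣF_x = 870 cos 134° + 355 cos 203° + 866 cos 330° + T_D cos 51.6° + T_E cos 268° = 0.
        ΣF_y = 870 sin 134° + 355 sin 203° + 866 sin 330° + T_D sin 51.6° + T_E sin 268° = 0.
The known terms sum to (-181.2, 54.12) N, so 0.6211 T_D − 0.0349 T_E = 181.2 and 0.7837 T_D − 0.9994 T_E = -54.12.
Solving simultaneously: T_D = 308.3 N, T_E = 295.9 N.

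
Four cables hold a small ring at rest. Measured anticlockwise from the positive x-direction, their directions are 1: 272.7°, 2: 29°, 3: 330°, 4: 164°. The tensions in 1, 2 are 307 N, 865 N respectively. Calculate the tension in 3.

Resolve: ΣF_x = 307 cos 272.7° + 865 cos 29° + T_3 cos 330° + T_4 cos 164° = 0.
        ΣF_y = 307 sin 272.7° + 865 sin 29° + T_3 sin 330° + T_4 sin 164° = 0.
The known terms sum to (771, 112.7) N, so 0.8660 T_3 − 0.9613 T_4 = -771 and -0.5000 T_3 + 0.2756 T_4 = -112.7.
Solving simultaneously: T_3 = 1326 N, T_4 = 1997 N.

T_3 ≈ 1330 N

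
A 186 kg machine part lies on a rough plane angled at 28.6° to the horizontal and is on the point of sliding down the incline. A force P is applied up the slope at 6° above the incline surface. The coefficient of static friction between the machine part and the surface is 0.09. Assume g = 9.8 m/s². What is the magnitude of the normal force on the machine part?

On the verge of sliding down the incline, friction equals μN and acts up the slope.
Perpendicular: N + P sin 6° = W cos 28.6° = 1600 N.
Along incline: P cos 6° + μN = W sin 28.6° with W sin 28.6° = 872.6 N.
Solving the pair for P and N: P = 739.5 N, N = 1523 N (and f = μN = 137.1 N).

N ≈ 1520 N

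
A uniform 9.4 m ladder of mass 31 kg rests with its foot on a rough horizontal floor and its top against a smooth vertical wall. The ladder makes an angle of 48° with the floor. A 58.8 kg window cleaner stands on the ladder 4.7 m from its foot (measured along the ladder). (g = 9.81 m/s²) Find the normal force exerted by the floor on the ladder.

N_floor ≈ 881 N

ΣF_y = 0: N_floor = 31×9.81 + 58.8×9.81 = 880.94 N.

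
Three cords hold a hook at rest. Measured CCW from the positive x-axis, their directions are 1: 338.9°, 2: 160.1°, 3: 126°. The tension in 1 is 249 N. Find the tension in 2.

Resolve: ΣF_x = 249 cos 338.9° + T_2 cos 160.1° + T_3 cos 126° = 0.
        ΣF_y = 249 sin 338.9° + T_2 sin 160.1° + T_3 sin 126° = 0.
The known terms sum to (232.3, -89.64) N, so -0.9403 T_2 − 0.5878 T_3 = -232.3 and 0.3404 T_2 + 0.8090 T_3 = 89.64.
Solving simultaneously: T_2 = 241.2 N, T_3 = 9.301 N.

T_2 ≈ 241 N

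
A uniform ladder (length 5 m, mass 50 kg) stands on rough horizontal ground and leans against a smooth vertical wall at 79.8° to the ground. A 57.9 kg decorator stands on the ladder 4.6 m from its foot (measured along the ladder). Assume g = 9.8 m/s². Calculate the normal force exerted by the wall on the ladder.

Torques about the foot: N_wall · 5 sin 79.8° = 50×9.8×2.5 cos 79.8° + 57.9×9.8×4.6 cos 79.8° → N_wall = 138.01 N.

N_wall ≈ 138 N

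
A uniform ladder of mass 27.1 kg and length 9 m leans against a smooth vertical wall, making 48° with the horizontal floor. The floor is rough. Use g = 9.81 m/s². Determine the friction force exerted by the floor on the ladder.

Torques about the foot: N_wall · 9 sin 48° = 27.1×9.81×4.5 cos 48° → N_wall = 119.69 N.
ΣF_x = 0: f_floor = N_wall = 119.69 N.

f ≈ 120 N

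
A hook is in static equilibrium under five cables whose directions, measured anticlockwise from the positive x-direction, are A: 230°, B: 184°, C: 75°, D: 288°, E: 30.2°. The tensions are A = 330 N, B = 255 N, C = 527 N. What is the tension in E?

T_E ≈ 246 N

Resolve: ΣF_x = 330 cos 230° + 255 cos 184° + 527 cos 75° + T_D cos 288° + T_E cos 30.2° = 0.
        ΣF_y = 330 sin 230° + 255 sin 184° + 527 sin 75° + T_D sin 288° + T_E sin 30.2° = 0.
The known terms sum to (-330.1, 238.5) N, so 0.3090 T_D + 0.8643 T_E = 330.1 and -0.9511 T_D + 0.5030 T_E = -238.5.
Solving simultaneously: T_D = 380.7 N, T_E = 245.8 N.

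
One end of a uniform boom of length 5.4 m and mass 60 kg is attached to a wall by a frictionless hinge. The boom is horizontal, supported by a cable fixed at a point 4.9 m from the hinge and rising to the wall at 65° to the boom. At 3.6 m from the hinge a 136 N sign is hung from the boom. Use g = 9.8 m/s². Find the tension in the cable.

T ≈ 468 N

Take torques about the hinge: T sin 65° · 4.9 = 60×9.8×2.7 + 136×3.6 = 2077.2 N·m.
So T = 2077.2 / (0.9063 × 4.9) = 467.74 N.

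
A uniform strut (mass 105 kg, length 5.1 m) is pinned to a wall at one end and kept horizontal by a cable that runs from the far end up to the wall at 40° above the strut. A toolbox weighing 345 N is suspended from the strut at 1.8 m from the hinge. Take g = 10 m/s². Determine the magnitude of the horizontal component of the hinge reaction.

Take torques about the hinge: T sin 40° · 5.1 = 105×10×2.55 + 345×1.8 = 3298.5 N·m.
So T = 3298.5 / (0.6428 × 5.1) = 1006.2 N.
ΣF_x = 0: H_x = T cos 40° = 770.78 N.

H_x ≈ 771 N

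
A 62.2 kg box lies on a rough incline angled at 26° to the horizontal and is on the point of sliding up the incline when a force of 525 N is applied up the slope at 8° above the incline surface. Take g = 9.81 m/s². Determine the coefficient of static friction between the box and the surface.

μ ≈ 0.531

On the verge of sliding up the incline, friction is at its maximum μN and acts down the slope.
Perpendicular to incline: N = W cos 26° − P sin 8° = 548.4 − 73.07 = 475.4 N.
Along incline: P cos 8° − μN = W sin 26° → μ = −(W sin 26° − P cos 8°) / N = 0.531.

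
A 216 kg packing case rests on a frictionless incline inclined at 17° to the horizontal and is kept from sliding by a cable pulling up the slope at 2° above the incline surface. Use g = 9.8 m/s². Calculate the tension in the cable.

Take axes along and perpendicular to the incline. Weight components: W sin 17° = 618.9 N down-slope, W cos 17° = 2024 N into the surface.
Along incline: T cos 2° = W sin 17° → T = 619.3 N.
Perpendicular: N = W cos 17° − T sin 2° = 2003 N.

T ≈ 619 N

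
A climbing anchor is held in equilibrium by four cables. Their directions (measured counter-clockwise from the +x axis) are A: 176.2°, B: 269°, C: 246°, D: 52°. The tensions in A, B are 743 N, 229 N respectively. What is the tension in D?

Resolve: ΣF_x = 743 cos 176.2° + 229 cos 269° + T_C cos 246° + T_D cos 52° = 0.
        ΣF_y = 743 sin 176.2° + 229 sin 269° + T_C sin 246° + T_D sin 52° = 0.
The known terms sum to (-745.4, -179.7) N, so -0.4067 T_C + 0.6157 T_D = 745.4 and -0.9135 T_C + 0.7880 T_D = 179.7.
Solving simultaneously: T_C = 1970 N, T_D = 2512 N.

T_D ≈ 2510 N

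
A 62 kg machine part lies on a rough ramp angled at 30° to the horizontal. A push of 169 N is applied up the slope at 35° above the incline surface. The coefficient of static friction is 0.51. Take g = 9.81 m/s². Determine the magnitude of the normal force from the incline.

Axes along / perpendicular to the incline. W sin 30° = 304.1 N down-slope; W cos 30° = 526.7 N into the surface.
Perpendicular: N = W cos 30° − P sin 35° = 526.7 − 96.93 = 429.8 N.
Along incline: P cos 35° + f = W sin 30° (friction acts up-slope) → f = 304.1 − 138.4 = 165.7 N.
|f| = 165.7 N ≤ μN = 219.2 N, so the machine part is indeed static.

N ≈ 430 N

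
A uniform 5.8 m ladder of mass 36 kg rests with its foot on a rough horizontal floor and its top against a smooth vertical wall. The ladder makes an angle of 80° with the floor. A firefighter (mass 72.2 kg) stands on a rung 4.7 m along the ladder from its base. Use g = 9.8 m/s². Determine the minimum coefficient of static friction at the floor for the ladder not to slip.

μ_min ≈ 0.125

ΣF_y = 0: N_floor = 36×9.8 + 72.2×9.8 = 1060.4 N.
Torques about the foot: N_wall · 5.8 sin 80° = 36×9.8×2.9 cos 80° + 72.2×9.8×4.7 cos 80° → N_wall = 132.2 N.
ΣF_x = 0: f_floor = N_wall = 132.2 N.
μ_min = f_floor / N_floor = 132.2 / 1060.4 = 0.1247.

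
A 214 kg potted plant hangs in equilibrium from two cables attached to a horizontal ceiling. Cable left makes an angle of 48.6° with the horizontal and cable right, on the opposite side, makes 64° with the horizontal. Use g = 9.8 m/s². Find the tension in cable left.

Weight W = 214 × 9.8 = 2097 N acts straight down.
Horizontal: T_left cos 48.6° = T_right cos 64°  →  T_right = 1.509 T_left.
Vertical: T_left sin 48.6° + T_right sin 64° = 2097.
Substituting the horizontal relation into the vertical equation gives 2.106 T_left = 2097, so T_left = 995.8 N.

T_left ≈ 996 N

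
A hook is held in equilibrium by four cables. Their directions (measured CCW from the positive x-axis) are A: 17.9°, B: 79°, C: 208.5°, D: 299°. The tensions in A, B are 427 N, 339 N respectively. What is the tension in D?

Resolve: ΣF_x = 427 cos 17.9° + 339 cos 79° + T_C cos 208.5° + T_D cos 299° = 0.
        ΣF_y = 427 sin 17.9° + 339 sin 79° + T_C sin 208.5° + T_D sin 299° = 0.
The known terms sum to (471, 464) N, so -0.8788 T_C + 0.4848 T_D = -471 and -0.4772 T_C − 0.8746 T_D = -464.
Solving simultaneously: T_C = 636.9 N, T_D = 183 N.

T_D ≈ 183 N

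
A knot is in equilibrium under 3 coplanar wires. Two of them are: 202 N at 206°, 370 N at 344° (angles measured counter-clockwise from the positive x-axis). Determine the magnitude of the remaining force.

F ≈ 258 N

Sum the known components: ΣF_x = 174.1 N, ΣF_y = -190.5 N.
For equilibrium the remaining force must supply (−ΣF_x, −ΣF_y) = (-174.1, 190.5) N.
Magnitude = √((-174.1)² + (190.5)²) = 258.1 N; direction = atan2(190.5, -174.1) = 132.4°.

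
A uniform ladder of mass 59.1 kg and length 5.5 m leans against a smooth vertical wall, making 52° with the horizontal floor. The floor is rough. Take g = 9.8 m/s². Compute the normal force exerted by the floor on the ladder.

ΣF_y = 0: N_floor = 59.1×9.8 = 579.18 N.

N_floor ≈ 579 N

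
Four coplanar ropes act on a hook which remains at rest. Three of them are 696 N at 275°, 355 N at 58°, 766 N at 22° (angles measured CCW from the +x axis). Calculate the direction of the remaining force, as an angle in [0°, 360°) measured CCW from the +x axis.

Sum the known components: ΣF_x = 959 N, ΣF_y = -105.3 N.
For equilibrium the remaining force must supply (−ΣF_x, −ΣF_y) = (-959, 105.3) N.
Magnitude = √((-959)² + (105.3)²) = 964.8 N; direction = atan2(105.3, -959) = 173.7°.

θ ≈ 174°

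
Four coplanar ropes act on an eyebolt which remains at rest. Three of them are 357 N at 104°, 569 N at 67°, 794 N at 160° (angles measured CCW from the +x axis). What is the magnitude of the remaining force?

Sum the known components: ΣF_x = -610.2 N, ΣF_y = 1142 N.
For equilibrium the remaining force must supply (−ΣF_x, −ΣF_y) = (610.2, -1142) N.
Magnitude = √((610.2)² + (-1142)²) = 1295 N; direction = atan2(-1142, 610.2) = 298.1°.

F ≈ 1290 N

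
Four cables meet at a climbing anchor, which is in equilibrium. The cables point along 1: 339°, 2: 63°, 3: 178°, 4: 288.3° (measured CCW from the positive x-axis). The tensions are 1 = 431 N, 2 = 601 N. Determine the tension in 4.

Resolve: ΣF_x = 431 cos 339° + 601 cos 63° + T_3 cos 178° + T_4 cos 288.3° = 0.
        ΣF_y = 431 sin 339° + 601 sin 63° + T_3 sin 178° + T_4 sin 288.3° = 0.
The known terms sum to (675.2, 381) N, so -0.9994 T_3 + 0.3140 T_4 = -675.2 and 0.0349 T_3 − 0.9494 T_4 = -381.
Solving simultaneously: T_3 = 811.1 N, T_4 = 431.2 N.

T_4 ≈ 431 N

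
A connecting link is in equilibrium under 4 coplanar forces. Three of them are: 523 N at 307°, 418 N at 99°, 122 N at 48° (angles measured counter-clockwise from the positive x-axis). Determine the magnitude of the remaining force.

Sum the known components: ΣF_x = 331 N, ΣF_y = 85.83 N.
For equilibrium the remaining force must supply (−ΣF_x, −ΣF_y) = (-331, -85.83) N.
Magnitude = √((-331)² + (-85.83)²) = 341.9 N; direction = atan2(-85.83, -331) = 194.5°.

F ≈ 342 N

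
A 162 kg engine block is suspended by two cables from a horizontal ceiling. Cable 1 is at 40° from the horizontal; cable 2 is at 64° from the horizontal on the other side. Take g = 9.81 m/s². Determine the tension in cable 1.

Weight W = 162 × 9.81 = 1589 N acts straight down.
Horizontal: T_1 cos 40° = T_2 cos 64°  →  T_2 = 1.747 T_1.
Vertical: T_1 sin 40° + T_2 sin 64° = 1589.
Substituting the horizontal relation into the vertical equation gives 2.213 T_1 = 1589, so T_1 = 718 N.

T_1 ≈ 718 N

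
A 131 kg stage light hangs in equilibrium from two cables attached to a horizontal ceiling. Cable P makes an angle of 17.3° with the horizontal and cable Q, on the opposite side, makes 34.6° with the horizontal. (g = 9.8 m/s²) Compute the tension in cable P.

T_P ≈ 1340 N

Weight W = 131 × 9.8 = 1284 N acts straight down.
Horizontal: T_P cos 17.3° = T_Q cos 34.6°  →  T_Q = 1.16 T_P.
Vertical: T_P sin 17.3° + T_Q sin 34.6° = 1284.
Substituting the horizontal relation into the vertical equation gives 0.956 T_P = 1284, so T_P = 1343 N.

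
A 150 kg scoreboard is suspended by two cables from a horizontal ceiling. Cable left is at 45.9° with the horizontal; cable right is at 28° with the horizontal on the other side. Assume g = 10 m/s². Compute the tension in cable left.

T_left ≈ 1380 N

Weight W = 150 × 10 = 1500 N acts straight down.
Horizontal: T_left cos 45.9° = T_right cos 28°  →  T_right = 0.7882 T_left.
Vertical: T_left sin 45.9° + T_right sin 28° = 1500.
Substituting the horizontal relation into the vertical equation gives 1.088 T_left = 1500, so T_left = 1378 N.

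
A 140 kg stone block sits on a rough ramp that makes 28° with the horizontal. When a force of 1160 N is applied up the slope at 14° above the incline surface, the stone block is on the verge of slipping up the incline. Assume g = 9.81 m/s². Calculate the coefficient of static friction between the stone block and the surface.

μ ≈ 0.516

On the verge of sliding up the incline, friction is at its maximum μN and acts down the slope.
Perpendicular to incline: N = W cos 28° − P sin 14° = 1213 − 280.6 = 932 N.
Along incline: P cos 14° − μN = W sin 28° → μ = −(W sin 28° − P cos 14°) / N = 0.5158.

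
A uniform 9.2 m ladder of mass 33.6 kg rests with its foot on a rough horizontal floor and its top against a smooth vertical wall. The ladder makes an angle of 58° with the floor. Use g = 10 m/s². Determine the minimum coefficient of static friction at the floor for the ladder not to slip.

μ_min ≈ 0.312

ΣF_y = 0: N_floor = 33.6×10 = 336 N.
Torques about the foot: N_wall · 9.2 sin 58° = 33.6×10×4.6 cos 58° → N_wall = 104.98 N.
ΣF_x = 0: f_floor = N_wall = 104.98 N.
μ_min = f_floor / N_floor = 104.98 / 336 = 0.3124.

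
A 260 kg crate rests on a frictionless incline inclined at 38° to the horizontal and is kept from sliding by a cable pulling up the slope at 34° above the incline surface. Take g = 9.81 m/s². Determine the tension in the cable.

Take axes along and perpendicular to the incline. Weight components: W sin 38° = 1570 N down-slope, W cos 38° = 2010 N into the surface.
Along incline: T cos 34° = W sin 38° → T = 1894 N.
Perpendicular: N = W cos 38° − T sin 34° = 950.7 N.

T ≈ 1890 N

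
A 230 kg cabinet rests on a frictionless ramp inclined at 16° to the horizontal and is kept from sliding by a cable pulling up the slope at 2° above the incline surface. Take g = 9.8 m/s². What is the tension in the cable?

Take axes along and perpendicular to the incline. Weight components: W sin 16° = 621.3 N down-slope, W cos 16° = 2167 N into the surface.
Along incline: T cos 2° = W sin 16° → T = 621.7 N.
Perpendicular: N = W cos 16° − T sin 2° = 2145 N.

T ≈ 622 N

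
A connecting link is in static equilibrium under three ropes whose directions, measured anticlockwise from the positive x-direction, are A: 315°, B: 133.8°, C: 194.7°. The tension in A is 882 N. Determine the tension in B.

T_B ≈ 872 N

Resolve: ΣF_x = 882 cos 315° + T_B cos 133.8° + T_C cos 194.7° = 0.
        ΣF_y = 882 sin 315° + T_B sin 133.8° + T_C sin 194.7° = 0.
The known terms sum to (623.7, -623.7) N, so -0.6921 T_B − 0.9673 T_C = -623.7 and 0.7218 T_B − 0.2538 T_C = 623.7.
Solving simultaneously: T_B = 871.5 N, T_C = 21.14 N.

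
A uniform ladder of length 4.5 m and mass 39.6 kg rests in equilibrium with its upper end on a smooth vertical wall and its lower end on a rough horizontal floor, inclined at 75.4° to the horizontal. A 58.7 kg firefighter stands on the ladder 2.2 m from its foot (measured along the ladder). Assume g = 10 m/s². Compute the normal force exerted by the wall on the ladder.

Torques about the foot: N_wall · 4.5 sin 75.4° = 39.6×10×2.25 cos 75.4° + 58.7×10×2.2 cos 75.4° → N_wall = 126.33 N.

N_wall ≈ 126 N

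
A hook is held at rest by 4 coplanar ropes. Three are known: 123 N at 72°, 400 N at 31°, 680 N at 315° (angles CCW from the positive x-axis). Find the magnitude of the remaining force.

Sum the known components: ΣF_x = 861.7 N, ΣF_y = -157.8 N.
For equilibrium the remaining force must supply (−ΣF_x, −ΣF_y) = (-861.7, 157.8) N.
Magnitude = √((-861.7)² + (157.8)²) = 876 N; direction = atan2(157.8, -861.7) = 169.6°.

F ≈ 876 N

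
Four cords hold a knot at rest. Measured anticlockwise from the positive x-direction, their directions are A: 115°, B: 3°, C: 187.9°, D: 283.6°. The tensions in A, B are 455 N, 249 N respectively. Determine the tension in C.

T_C ≈ 156 N

Resolve: ΣF_x = 455 cos 115° + 249 cos 3° + T_C cos 187.9° + T_D cos 283.6° = 0.
        ΣF_y = 455 sin 115° + 249 sin 3° + T_C sin 187.9° + T_D sin 283.6° = 0.
The known terms sum to (56.37, 425.4) N, so -0.9905 T_C + 0.2351 T_D = -56.37 and -0.1374 T_C − 0.9720 T_D = -425.4.
Solving simultaneously: T_C = 155.6 N, T_D = 415.7 N.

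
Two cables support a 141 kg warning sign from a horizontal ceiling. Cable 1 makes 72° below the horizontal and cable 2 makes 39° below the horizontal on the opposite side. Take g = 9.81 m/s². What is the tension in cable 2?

Weight W = 141 × 9.81 = 1383 N acts straight down.
Horizontal: T_1 cos 72° = T_2 cos 39°  →  T_1 = 2.515 T_2.
Vertical: T_1 sin 72° + T_2 sin 39° = 1383.
Substituting the horizontal relation into the vertical equation gives 3.021 T_2 = 1383, so T_2 = 457.8 N.

T_2 ≈ 458 N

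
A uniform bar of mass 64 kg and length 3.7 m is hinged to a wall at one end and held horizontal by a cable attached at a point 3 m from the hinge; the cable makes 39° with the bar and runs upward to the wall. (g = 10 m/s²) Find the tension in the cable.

T ≈ 627 N

Take torques about the hinge: T sin 39° · 3 = 64×10×1.85 = 1184 N·m.
So T = 1184 / (0.6293 × 3) = 627.13 N.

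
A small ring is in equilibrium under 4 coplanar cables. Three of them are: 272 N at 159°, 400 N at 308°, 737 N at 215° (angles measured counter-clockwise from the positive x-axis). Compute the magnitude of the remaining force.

F ≈ 885 N

Sum the known components: ΣF_x = -611.4 N, ΣF_y = -640.5 N.
For equilibrium the remaining force must supply (−ΣF_x, −ΣF_y) = (611.4, 640.5) N.
Magnitude = √((611.4)² + (640.5)²) = 885.4 N; direction = atan2(640.5, 611.4) = 46.3°.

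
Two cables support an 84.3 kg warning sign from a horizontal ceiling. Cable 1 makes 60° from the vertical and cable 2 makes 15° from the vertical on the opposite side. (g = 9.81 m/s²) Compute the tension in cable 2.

T_2 ≈ 741 N

Angles from the horizontal: cable 1 is 90° − 60° = 30°, cable 2 is 90° − 15° = 75°.
Weight W = 84.3 × 9.81 = 827 N acts straight down.
Horizontal: T_1 cos 30° = T_2 cos 75°  →  T_1 = 0.2989 T_2.
Vertical: T_1 sin 30° + T_2 sin 75° = 827.
Substituting the horizontal relation into the vertical equation gives 1.115 T_2 = 827, so T_2 = 741.5 N.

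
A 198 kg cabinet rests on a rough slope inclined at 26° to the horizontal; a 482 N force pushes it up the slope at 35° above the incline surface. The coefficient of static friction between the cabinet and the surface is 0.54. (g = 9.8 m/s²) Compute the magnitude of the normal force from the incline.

N ≈ 1470 N

Axes along / perpendicular to the incline. W sin 26° = 850.6 N down-slope; W cos 26° = 1744 N into the surface.
Perpendicular: N = W cos 26° − P sin 35° = 1744 − 276.5 = 1468 N.
Along incline: P cos 35° + f = W sin 26° (friction acts up-slope) → f = 850.6 − 394.8 = 455.8 N.
|f| = 455.8 N ≤ μN = 792.5 N, so the cabinet is indeed static.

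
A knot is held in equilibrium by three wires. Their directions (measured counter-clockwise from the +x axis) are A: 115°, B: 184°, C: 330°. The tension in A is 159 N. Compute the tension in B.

T_B ≈ 163 N

Resolve: ΣF_x = 159 cos 115° + T_B cos 184° + T_C cos 330° = 0.
        ΣF_y = 159 sin 115° + T_B sin 184° + T_C sin 330° = 0.
The known terms sum to (-67.2, 144.1) N, so -0.9976 T_B + 0.8660 T_C = 67.2 and -0.0698 T_B − 0.5000 T_C = -144.1.
Solving simultaneously: T_B = 163.1 N, T_C = 265.5 N.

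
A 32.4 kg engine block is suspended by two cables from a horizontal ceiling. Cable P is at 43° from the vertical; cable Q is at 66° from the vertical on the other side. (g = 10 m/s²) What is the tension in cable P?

T_P ≈ 313 N

Angles from the horizontal: cable P is 90° − 43° = 47°, cable Q is 90° − 66° = 24°.
Weight W = 32.4 × 10 = 324 N acts straight down.
Horizontal: T_P cos 47° = T_Q cos 24°  →  T_Q = 0.7465 T_P.
Vertical: T_P sin 47° + T_Q sin 24° = 324.
Substituting the horizontal relation into the vertical equation gives 1.035 T_P = 324, so T_P = 313 N.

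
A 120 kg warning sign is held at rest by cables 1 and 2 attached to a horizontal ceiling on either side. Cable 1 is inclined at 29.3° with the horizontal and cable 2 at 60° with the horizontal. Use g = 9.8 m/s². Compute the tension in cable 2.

T_2 ≈ 1030 N

Weight W = 120 × 9.8 = 1176 N acts straight down.
Horizontal: T_1 cos 29.3° = T_2 cos 60°  →  T_1 = 0.5733 T_2.
Vertical: T_1 sin 29.3° + T_2 sin 60° = 1176.
Substituting the horizontal relation into the vertical equation gives 1.147 T_2 = 1176, so T_2 = 1026 N.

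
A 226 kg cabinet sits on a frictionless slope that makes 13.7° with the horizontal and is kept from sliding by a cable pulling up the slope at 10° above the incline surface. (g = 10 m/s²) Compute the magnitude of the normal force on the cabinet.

Take axes along and perpendicular to the incline. Weight components: W sin 13.7° = 535.3 N down-slope, W cos 13.7° = 2196 N into the surface.
Along incline: T cos 10° = W sin 13.7° → T = 543.5 N.
Perpendicular: N = W cos 13.7° − T sin 10° = 2101 N.

N ≈ 2100 N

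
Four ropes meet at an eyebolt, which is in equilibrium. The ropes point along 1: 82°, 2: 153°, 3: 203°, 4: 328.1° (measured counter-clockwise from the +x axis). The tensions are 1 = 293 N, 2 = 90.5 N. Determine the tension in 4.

T_4 ≈ 392 N

Resolve: ΣF_x = 293 cos 82° + 90.5 cos 153° + T_3 cos 203° + T_4 cos 328.1° = 0.
        ΣF_y = 293 sin 82° + 90.5 sin 153° + T_3 sin 203° + T_4 sin 328.1° = 0.
The known terms sum to (-39.86, 331.2) N, so -0.9205 T_3 + 0.8490 T_4 = 39.86 and -0.3907 T_3 − 0.5284 T_4 = -331.2.
Solving simultaneously: T_3 = 318 N, T_4 = 391.7 N.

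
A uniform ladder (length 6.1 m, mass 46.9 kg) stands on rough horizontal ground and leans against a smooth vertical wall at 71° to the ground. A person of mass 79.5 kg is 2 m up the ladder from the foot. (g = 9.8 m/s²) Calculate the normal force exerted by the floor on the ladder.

N_floor ≈ 1240 N

ΣF_y = 0: N_floor = 46.9×9.8 + 79.5×9.8 = 1238.7 N.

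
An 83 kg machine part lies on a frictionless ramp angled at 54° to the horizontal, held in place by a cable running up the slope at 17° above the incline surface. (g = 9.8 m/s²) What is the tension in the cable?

T ≈ 688 N

Take axes along and perpendicular to the incline. Weight components: W sin 54° = 658.1 N down-slope, W cos 54° = 478.1 N into the surface.
Along incline: T cos 17° = W sin 54° → T = 688.1 N.
Perpendicular: N = W cos 54° − T sin 17° = 276.9 N.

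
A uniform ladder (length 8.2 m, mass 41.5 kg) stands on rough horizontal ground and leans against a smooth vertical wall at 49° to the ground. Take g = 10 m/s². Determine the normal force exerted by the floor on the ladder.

N_floor ≈ 415 N

ΣF_y = 0: N_floor = 41.5×10 = 415 N.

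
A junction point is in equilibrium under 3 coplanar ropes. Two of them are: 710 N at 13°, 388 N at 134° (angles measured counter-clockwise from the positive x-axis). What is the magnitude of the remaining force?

F ≈ 609 N

Sum the known components: ΣF_x = 422.3 N, ΣF_y = 438.8 N.
For equilibrium the remaining force must supply (−ΣF_x, −ΣF_y) = (-422.3, -438.8) N.
Magnitude = √((-422.3)² + (-438.8)²) = 609 N; direction = atan2(-438.8, -422.3) = 226.1°.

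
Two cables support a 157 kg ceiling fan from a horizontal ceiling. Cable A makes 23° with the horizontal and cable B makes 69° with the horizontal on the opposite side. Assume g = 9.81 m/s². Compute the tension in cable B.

T_B ≈ 1420 N

Weight W = 157 × 9.81 = 1540 N acts straight down.
Horizontal: T_A cos 23° = T_B cos 69°  →  T_A = 0.3893 T_B.
Vertical: T_A sin 23° + T_B sin 69° = 1540.
Substituting the horizontal relation into the vertical equation gives 1.086 T_B = 1540, so T_B = 1419 N.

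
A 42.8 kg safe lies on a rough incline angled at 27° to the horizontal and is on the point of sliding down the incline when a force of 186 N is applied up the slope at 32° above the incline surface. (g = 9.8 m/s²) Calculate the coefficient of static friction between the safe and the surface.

On the verge of sliding down the incline, friction is at its maximum μN and acts up the slope.
Perpendicular to incline: N = W cos 27° − P sin 32° = 373.7 − 98.56 = 275.2 N.
Along incline: P cos 32° + μN = W sin 27° → μ = (W sin 27° − P cos 32°) / N = 0.1188.

μ ≈ 0.119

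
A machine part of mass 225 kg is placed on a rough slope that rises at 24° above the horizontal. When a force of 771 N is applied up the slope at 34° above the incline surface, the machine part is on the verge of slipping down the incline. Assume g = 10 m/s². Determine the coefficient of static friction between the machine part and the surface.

On the verge of sliding down the incline, friction is at its maximum μN and acts up the slope.
Perpendicular to incline: N = W cos 24° − P sin 34° = 2055 − 431.1 = 1624 N.
Along incline: P cos 34° + μN = W sin 24° → μ = (W sin 24° − P cos 34°) / N = 0.1699.

μ ≈ 0.170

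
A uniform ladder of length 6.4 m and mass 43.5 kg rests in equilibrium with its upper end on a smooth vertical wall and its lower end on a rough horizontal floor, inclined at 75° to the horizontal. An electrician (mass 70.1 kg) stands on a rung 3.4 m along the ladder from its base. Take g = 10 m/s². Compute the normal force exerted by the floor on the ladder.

ΣF_y = 0: N_floor = 43.5×10 + 70.1×10 = 1136 N.

N_floor ≈ 1140 N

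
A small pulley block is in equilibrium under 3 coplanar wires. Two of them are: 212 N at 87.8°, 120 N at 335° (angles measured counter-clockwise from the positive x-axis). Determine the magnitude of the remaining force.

F ≈ 199 N

Sum the known components: ΣF_x = 116.9 N, ΣF_y = 161.1 N.
For equilibrium the remaining force must supply (−ΣF_x, −ΣF_y) = (-116.9, -161.1) N.
Magnitude = √((-116.9)² + (-161.1)²) = 199.1 N; direction = atan2(-161.1, -116.9) = 234.0°.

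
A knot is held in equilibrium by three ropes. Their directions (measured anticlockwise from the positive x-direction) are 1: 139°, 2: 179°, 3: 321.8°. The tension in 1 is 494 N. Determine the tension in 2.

T_2 ≈ 39.9 N

Resolve: ΣF_x = 494 cos 139° + T_2 cos 179° + T_3 cos 321.8° = 0.
        ΣF_y = 494 sin 139° + T_2 sin 179° + T_3 sin 321.8° = 0.
The known terms sum to (-372.8, 324.1) N, so -0.9998 T_2 + 0.7859 T_3 = 372.8 and 0.0175 T_2 − 0.6184 T_3 = -324.1.
Solving simultaneously: T_2 = 39.91 N, T_3 = 525.2 N.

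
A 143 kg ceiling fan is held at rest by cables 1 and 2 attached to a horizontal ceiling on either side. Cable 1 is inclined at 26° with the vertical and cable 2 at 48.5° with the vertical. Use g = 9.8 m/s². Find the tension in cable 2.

T_2 ≈ 638 N

Angles from the horizontal: cable 1 is 90° − 26° = 64°, cable 2 is 90° − 48.5° = 41.5°.
Weight W = 143 × 9.8 = 1401 N acts straight down.
Horizontal: T_1 cos 64° = T_2 cos 41.5°  →  T_1 = 1.708 T_2.
Vertical: T_1 sin 64° + T_2 sin 41.5° = 1401.
Substituting the horizontal relation into the vertical equation gives 2.198 T_2 = 1401, so T_2 = 637.5 N.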